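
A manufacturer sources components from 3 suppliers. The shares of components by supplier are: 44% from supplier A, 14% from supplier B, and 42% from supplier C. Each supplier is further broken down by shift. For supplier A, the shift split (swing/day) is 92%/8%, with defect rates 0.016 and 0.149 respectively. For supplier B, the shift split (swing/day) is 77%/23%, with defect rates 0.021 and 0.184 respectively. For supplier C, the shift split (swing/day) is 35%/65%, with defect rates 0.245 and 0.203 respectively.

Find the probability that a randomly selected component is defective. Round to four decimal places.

P(D) ≈ 0.1113

P(D|A) = 0.92·0.016 + 0.08·0.149 = 0.01472 + 0.01192 = 0.02664
P(D|B) = 0.77·0.021 + 0.23·0.184 = 0.01617 + 0.04232 = 0.05849
P(D|C) = 0.35·0.245 + 0.65·0.203 = 0.08575 + 0.13195 = 0.2177
Then overall,
P(D) = 0.44·0.02664 + 0.14·0.05849 + 0.42·0.2177
      = 0.0117216 + 0.0081886 + 0.091434 = 0.1113442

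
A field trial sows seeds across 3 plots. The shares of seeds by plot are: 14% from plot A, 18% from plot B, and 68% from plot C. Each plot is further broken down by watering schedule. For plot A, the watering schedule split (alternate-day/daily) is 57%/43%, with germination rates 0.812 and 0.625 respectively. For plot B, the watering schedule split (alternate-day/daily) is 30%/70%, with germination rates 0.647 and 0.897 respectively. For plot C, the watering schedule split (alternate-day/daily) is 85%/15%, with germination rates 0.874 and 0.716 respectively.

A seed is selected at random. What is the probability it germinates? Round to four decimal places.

P(G) ≈ 0.8286

P(G|A) = 0.57·0.812 + 0.43·0.625 = 0.46284 + 0.26875 = 0.73159
P(G|B) = 0.3·0.647 + 0.7·0.897 = 0.1941 + 0.6279 = 0.822
P(G|C) = 0.85·0.874 + 0.15·0.716 = 0.7429 + 0.1074 = 0.8503
Then overall,
P(G) = 0.14·0.73159 + 0.18·0.822 + 0.68·0.8503
      = 0.1024226 + 0.14796 + 0.578204 = 0.8285866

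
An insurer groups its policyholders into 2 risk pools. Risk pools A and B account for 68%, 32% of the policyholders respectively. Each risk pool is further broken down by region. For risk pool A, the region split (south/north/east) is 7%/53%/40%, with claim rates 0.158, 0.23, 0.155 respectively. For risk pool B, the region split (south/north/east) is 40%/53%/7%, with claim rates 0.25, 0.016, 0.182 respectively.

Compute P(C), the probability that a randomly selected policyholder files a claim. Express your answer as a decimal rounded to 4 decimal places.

P(C|A) = 0.07·0.158 + 0.53·0.23 + 0.4·0.155 = 0.01106 + 0.1219 + 0.062 = 0.19496
P(C|B) = 0.4·0.25 + 0.53·0.016 + 0.07·0.182 = 0.1 + 0.00848 + 0.01274 = 0.12122
By total probability over the outer partition,
P(C) = 0.68·0.19496 + 0.32·0.12122
      = 0.1325728 + 0.0387904 = 0.1713632

P(C) ≈ 0.1714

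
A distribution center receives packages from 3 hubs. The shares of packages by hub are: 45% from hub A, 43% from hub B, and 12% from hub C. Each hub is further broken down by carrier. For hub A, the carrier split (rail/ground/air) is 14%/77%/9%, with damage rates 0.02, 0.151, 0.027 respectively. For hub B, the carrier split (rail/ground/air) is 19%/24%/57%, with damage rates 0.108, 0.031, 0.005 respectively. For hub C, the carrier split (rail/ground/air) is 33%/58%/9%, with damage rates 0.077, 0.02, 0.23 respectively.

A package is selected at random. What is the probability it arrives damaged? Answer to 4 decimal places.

P(D) ≈ 0.0748

P(D|A) = 0.14·0.02 + 0.77·0.151 + 0.09·0.027 = 0.0028 + 0.11627 + 0.00243 = 0.1215
P(D|B) = 0.19·0.108 + 0.24·0.031 + 0.57·0.005 = 0.02052 + 0.00744 + 0.00285 = 0.03081
P(D|C) = 0.33·0.077 + 0.58·0.02 + 0.09·0.23 = 0.02541 + 0.0116 + 0.0207 = 0.05771
By total probability over the outer partition,
P(D) = 0.45·0.1215 + 0.43·0.03081 + 0.12·0.05771
      = 0.054675 + 0.0132483 + 0.0069252 = 0.0748485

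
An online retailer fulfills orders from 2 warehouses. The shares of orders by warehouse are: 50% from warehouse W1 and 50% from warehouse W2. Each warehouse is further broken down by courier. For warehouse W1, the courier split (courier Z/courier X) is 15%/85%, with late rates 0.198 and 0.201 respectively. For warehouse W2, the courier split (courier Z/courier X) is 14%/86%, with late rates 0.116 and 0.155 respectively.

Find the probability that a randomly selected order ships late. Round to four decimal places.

P(L|W1) = 0.15·0.198 + 0.85·0.201 = 0.0297 + 0.17085 = 0.20055
P(L|W2) = 0.14·0.116 + 0.86·0.155 = 0.01624 + 0.1333 = 0.14954
Then overall,
P(L) = 0.5·0.20055 + 0.5·0.14954
      = 0.100275 + 0.07477 = 0.175045

0.1750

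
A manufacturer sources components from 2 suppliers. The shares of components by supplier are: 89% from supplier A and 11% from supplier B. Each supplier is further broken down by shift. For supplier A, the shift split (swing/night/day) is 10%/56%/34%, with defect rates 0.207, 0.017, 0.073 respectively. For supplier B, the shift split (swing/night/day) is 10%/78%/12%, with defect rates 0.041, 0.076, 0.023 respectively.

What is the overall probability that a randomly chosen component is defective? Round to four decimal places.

P(D) ≈ 0.0563

P(D|A) = 0.1·0.207 + 0.56·0.017 + 0.34·0.073 = 0.0207 + 0.00952 + 0.02482 = 0.05504
P(D|B) = 0.1·0.041 + 0.78·0.076 + 0.12·0.023 = 0.0041 + 0.05928 + 0.00276 = 0.06614
Then overall,
P(D) = 0.89·0.05504 + 0.11·0.06614
      = 0.0489856 + 0.0072754 = 0.056261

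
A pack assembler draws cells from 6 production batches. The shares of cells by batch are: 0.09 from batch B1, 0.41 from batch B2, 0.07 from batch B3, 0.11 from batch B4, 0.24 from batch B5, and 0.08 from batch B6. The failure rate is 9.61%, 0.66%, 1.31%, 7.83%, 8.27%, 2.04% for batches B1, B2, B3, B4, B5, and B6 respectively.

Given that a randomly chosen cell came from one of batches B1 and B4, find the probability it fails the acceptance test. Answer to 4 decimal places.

Let S = {B1, B4}.
P(S) = 0.09 + 0.11 = 0.2.
P(F ∩ S) = 0.0961·0.09 + 0.0783·0.11 = 0.008649 + 0.008613 = 0.017262.
P(F | S) = 0.017262 / 0.2 = 0.086310…

P(F|S) ≈ 0.0863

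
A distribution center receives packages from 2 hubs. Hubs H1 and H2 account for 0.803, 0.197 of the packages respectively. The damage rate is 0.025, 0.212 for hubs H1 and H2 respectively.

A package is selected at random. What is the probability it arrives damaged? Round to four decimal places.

P(D) = P(D|H1)·P(H1) + P(D|H2)·P(H2)
      = 0.025·0.803 + 0.212·0.197
      = 0.020075 + 0.041764 = 0.061839

P(D) ≈ 0.0618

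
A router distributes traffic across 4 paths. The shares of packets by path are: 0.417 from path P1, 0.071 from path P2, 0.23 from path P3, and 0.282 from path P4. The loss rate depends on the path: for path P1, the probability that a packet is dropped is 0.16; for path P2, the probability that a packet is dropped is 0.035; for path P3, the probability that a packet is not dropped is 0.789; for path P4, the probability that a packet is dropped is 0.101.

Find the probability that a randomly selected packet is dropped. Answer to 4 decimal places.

0.1462

P(L|P3) = 1 − 0.789 = 0.211.
By the law of total probability,
P(L) = P(L|P1)·P(P1) + P(L|P2)·P(P2) + P(L|P3)·P(P3) + P(L|P4)·P(P4)
      = 0.16·0.417 + 0.035·0.071 + 0.211·0.23 + 0.101·0.282
      = 0.06672 + 0.002485 + 0.04853 + 0.028482 = 0.146217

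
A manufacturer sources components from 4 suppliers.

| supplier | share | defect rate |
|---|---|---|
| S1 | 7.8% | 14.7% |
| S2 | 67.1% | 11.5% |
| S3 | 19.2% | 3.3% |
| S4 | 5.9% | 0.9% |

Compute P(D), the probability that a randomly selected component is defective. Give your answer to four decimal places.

P(D) ≈ 0.0955

Using total probability over the partition,
P(D) = P(D|S1)·P(S1) + P(D|S2)·P(S2) + P(D|S3)·P(S3) + P(D|S4)·P(S4)
      = 0.147·0.078 + 0.115·0.671 + 0.033·0.192 + 0.009·0.059
      = 0.011466 + 0.077165 + 0.006336 + 0.000531 = 0.095498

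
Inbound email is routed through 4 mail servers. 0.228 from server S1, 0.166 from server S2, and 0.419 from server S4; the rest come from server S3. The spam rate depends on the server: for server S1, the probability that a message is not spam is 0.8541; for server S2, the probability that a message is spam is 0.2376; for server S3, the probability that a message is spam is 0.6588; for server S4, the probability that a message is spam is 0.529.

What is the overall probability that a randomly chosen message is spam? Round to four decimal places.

0.4176

P(S3) = 1 − (0.228 + 0.166 + 0.419) = 0.187.
P(S|S1) = 1 − 0.8541 = 0.1459.
By the law of total probability,
P(S) = P(S|S1)·P(S1) + P(S|S2)·P(S2) + P(S|S3)·P(S3) + P(S|S4)·P(S4)
      = 0.1459·0.228 + 0.2376·0.166 + 0.6588·0.187 + 0.529·0.419
      = 0.0332652 + 0.0394416 + 0.1231956 + 0.221651 = 0.4175534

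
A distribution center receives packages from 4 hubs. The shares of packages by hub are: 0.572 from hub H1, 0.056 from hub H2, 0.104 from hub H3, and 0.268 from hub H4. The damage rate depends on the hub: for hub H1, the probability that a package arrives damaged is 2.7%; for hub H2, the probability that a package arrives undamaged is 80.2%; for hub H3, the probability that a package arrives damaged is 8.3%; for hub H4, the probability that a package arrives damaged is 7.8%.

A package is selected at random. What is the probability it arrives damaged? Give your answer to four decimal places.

P(D|H2) = 1 − 0.802 = 0.198.
P(D) = P(D|H1)·P(H1) + P(D|H2)·P(H2) + P(D|H3)·P(H3) + P(D|H4)·P(H4)
      = 0.027·0.572 + 0.198·0.056 + 0.083·0.104 + 0.078·0.268
      = 0.015444 + 0.011088 + 0.008632 + 0.020904 = 0.056068

P(D) ≈ 0.0561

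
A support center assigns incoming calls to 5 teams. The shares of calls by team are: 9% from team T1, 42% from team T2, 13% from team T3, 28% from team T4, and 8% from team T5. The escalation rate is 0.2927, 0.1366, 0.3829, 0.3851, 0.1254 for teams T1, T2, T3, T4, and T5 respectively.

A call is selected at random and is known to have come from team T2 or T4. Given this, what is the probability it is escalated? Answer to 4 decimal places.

P(E|S) ≈ 0.2360

Let S = {T2, T4}.
P(S) = 0.42 + 0.28 = 0.7.
P(E ∩ S) = 0.1366·0.42 + 0.3851·0.28 = 0.057372 + 0.107828 = 0.1652.
P(E | S) = 0.1652 / 0.7 = 0.236000…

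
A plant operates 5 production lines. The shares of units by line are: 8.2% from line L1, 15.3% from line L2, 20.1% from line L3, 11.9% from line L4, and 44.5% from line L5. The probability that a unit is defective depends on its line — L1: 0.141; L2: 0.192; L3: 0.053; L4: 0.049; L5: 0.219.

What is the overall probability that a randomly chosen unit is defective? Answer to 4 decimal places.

P(D) ≈ 0.1549

P(D) = P(D|L1)·P(L1) + P(D|L2)·P(L2) + P(D|L3)·P(L3) + P(D|L4)·P(L4) + P(D|L5)·P(L5)
      = 0.141·0.082 + 0.192·0.153 + 0.053·0.201 + 0.049·0.119 + 0.219·0.445
      = 0.011562 + 0.029376 + 0.010653 + 0.005831 + 0.097455 = 0.154877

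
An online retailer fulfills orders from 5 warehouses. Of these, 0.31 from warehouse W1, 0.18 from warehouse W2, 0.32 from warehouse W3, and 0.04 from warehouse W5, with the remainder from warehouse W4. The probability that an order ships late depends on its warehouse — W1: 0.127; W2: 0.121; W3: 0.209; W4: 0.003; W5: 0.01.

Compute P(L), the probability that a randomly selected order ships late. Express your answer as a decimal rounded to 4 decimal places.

P(W4) = 1 − (0.31 + 0.18 + 0.32 + 0.04) = 0.15.
Summing over the partition,
P(L) = P(L|W1)·P(W1) + P(L|W2)·P(W2) + P(L|W3)·P(W3) + P(L|W4)·P(W4) + P(L|W5)·P(W5)
      = 0.127·0.31 + 0.121·0.18 + 0.209·0.32 + 0.003·0.15 + 0.01·0.04
      = 0.03937 + 0.02178 + 0.06688 + 0.00045 + 0.0004 = 0.12888

P(L) ≈ 0.1289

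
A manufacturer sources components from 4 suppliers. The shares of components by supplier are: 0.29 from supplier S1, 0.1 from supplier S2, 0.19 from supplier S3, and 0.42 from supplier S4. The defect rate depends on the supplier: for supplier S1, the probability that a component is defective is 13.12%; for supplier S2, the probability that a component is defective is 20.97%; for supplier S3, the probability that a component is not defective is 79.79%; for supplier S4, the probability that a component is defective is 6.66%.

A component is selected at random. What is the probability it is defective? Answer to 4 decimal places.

0.1254

P(D|S3) = 1 − 0.7979 = 0.2021.
P(D) = P(D|S1)·P(S1) + P(D|S2)·P(S2) + P(D|S3)·P(S3) + P(D|S4)·P(S4)
      = 0.1312·0.29 + 0.2097·0.1 + 0.2021·0.19 + 0.0666·0.42
      = 0.038048 + 0.02097 + 0.038399 + 0.027972 = 0.125389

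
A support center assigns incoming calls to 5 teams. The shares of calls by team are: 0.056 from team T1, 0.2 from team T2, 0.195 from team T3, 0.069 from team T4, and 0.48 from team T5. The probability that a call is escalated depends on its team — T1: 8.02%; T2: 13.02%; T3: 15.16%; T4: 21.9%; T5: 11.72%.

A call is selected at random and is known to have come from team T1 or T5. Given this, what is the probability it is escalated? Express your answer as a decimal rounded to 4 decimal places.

Let S = {T1, T5}.
P(S) = 0.056 + 0.48 = 0.536.
P(E ∩ S) = 0.0802·0.056 + 0.1172·0.48 = 0.0044912 + 0.056256 = 0.0607472.
P(E | S) = 0.0607472 / 0.536 = 0.113334…

0.1133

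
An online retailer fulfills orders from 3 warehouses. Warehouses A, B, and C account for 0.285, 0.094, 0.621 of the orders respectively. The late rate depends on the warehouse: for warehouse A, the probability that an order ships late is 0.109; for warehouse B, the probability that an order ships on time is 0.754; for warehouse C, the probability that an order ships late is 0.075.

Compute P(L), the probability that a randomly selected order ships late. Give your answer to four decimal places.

P(L) ≈ 0.1008

P(L|B) = 1 − 0.754 = 0.246.
Summing over the partition,
P(L) = P(L|A)·P(A) + P(L|B)·P(B) + P(L|C)·P(C)
      = 0.109·0.285 + 0.246·0.094 + 0.075·0.621
      = 0.031065 + 0.023124 + 0.046575 = 0.100764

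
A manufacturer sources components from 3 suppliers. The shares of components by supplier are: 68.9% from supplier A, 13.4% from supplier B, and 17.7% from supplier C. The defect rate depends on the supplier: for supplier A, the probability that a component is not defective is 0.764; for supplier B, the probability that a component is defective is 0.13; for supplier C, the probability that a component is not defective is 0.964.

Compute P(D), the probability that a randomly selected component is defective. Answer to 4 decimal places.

P(D|A) = 1 − 0.764 = 0.236.
P(D|C) = 1 − 0.964 = 0.036.
Summing over the partition,
P(D) = P(D|A)·P(A) + P(D|B)·P(B) + P(D|C)·P(C)
      = 0.236·0.689 + 0.13·0.134 + 0.036·0.177
      = 0.162604 + 0.01742 + 0.006372 = 0.186396

0.1864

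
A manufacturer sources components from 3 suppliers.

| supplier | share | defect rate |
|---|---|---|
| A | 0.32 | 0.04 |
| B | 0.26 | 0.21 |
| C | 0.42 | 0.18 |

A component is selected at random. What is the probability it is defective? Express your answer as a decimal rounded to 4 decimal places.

P(D) = P(D|A)·P(A) + P(D|B)·P(B) + P(D|C)·P(C)
      = 0.04·0.32 + 0.21·0.26 + 0.18·0.42
      = 0.0128 + 0.0546 + 0.0756 = 0.143

0.1430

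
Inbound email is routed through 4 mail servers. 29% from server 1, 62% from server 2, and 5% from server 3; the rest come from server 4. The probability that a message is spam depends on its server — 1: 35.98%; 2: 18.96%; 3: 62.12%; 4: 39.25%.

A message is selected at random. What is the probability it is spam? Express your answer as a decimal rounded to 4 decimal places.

0.2687

P(4) = 1 − (0.29 + 0.62 + 0.05) = 0.04.
P(S) = P(S|1)·P(1) + P(S|2)·P(2) + P(S|3)·P(3) + P(S|4)·P(4)
      = 0.3598·0.29 + 0.1896·0.62 + 0.6212·0.05 + 0.3925·0.04
      = 0.104342 + 0.117552 + 0.03106 + 0.0157 = 0.268654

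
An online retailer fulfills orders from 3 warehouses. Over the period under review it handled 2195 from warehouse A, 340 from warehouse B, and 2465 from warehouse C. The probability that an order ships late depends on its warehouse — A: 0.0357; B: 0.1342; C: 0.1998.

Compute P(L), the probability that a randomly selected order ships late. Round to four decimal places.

P(L) ≈ 0.1233

Total: 2195 + 340 + 2465 = 5000.
P(A) = 2195/5000 = 0.439. P(B) = 340/5000 = 0.068. P(C) = 2465/5000 = 0.493.
Summing over the partition,
P(L) = P(L|A)·P(A) + P(L|B)·P(B) + P(L|C)·P(C)
      = 0.0357·0.439 + 0.1342·0.068 + 0.1998·0.493
      = 0.0156723 + 0.0091256 + 0.0985014 = 0.1232993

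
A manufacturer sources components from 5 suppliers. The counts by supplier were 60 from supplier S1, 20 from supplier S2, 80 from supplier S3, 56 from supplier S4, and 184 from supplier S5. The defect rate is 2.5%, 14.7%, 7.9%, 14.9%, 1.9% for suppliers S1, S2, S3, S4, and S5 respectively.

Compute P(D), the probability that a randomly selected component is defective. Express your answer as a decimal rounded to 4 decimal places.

Total: 60 + 20 + 80 + 56 + 184 = 400.
P(S1) = 60/400 = 0.15. P(S2) = 20/400 = 0.05. P(S3) = 80/400 = 0.2. P(S4) = 56/400 = 0.14. P(S5) = 184/400 = 0.46.
P(D) = P(D|S1)·P(S1) + P(D|S2)·P(S2) + P(D|S3)·P(S3) + P(D|S4)·P(S4) + P(D|S5)·P(S5)
      = 0.025·0.15 + 0.147·0.05 + 0.079·0.2 + 0.149·0.14 + 0.019·0.46
      = 0.00375 + 0.00735 + 0.0158 + 0.02086 + 0.00874 = 0.0565

0.0565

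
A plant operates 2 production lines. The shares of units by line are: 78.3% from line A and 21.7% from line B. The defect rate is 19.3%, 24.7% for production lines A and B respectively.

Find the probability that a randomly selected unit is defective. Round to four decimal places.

P(D) ≈ 0.2047

P(D) = P(D|A)·P(A) + P(D|B)·P(B)
      = 0.193·0.783 + 0.247·0.217
      = 0.151119 + 0.053599 = 0.204718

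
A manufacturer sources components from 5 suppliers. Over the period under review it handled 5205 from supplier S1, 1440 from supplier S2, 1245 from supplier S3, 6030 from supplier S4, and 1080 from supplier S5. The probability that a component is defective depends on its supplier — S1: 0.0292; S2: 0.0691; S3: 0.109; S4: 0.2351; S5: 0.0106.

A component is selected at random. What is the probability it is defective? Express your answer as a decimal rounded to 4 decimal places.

0.1211

Total: 5205 + 1440 + 1245 + 6030 + 1080 = 15000.
P(S1) = 5205/15000 = 0.347. P(S2) = 1440/15000 = 0.096. P(S3) = 1245/15000 = 0.083. P(S4) = 6030/15000 = 0.402. P(S5) = 1080/15000 = 0.072.
P(D) = P(D|S1)·P(S1) + P(D|S2)·P(S2) + P(D|S3)·P(S3) + P(D|S4)·P(S4) + P(D|S5)·P(S5)
      = 0.0292·0.347 + 0.0691·0.096 + 0.109·0.083 + 0.2351·0.402 + 0.0106·0.072
      = 0.0101324 + 0.0066336 + 0.009047 + 0.0945102 + 0.0007632 = 0.1210864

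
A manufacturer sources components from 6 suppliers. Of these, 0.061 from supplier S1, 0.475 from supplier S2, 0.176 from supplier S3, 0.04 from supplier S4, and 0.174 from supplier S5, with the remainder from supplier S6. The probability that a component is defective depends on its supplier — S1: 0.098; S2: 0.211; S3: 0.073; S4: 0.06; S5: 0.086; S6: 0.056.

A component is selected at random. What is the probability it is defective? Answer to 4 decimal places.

0.1406

P(S6) = 1 − (0.061 + 0.475 + 0.176 + 0.04 + 0.174) = 0.074.
By the law of total probability,
P(D) = P(D|S1)·P(S1) + P(D|S2)·P(S2) + P(D|S3)·P(S3) + P(D|S4)·P(S4) + P(D|S5)·P(S5) + P(D|S6)·P(S6)
      = 0.098·0.061 + 0.211·0.475 + 0.073·0.176 + 0.06·0.04 + 0.086·0.174 + 0.056·0.074
      = 0.005978 + 0.100225 + 0.012848 + 0.0024 + 0.014964 + 0.004144 = 0.140559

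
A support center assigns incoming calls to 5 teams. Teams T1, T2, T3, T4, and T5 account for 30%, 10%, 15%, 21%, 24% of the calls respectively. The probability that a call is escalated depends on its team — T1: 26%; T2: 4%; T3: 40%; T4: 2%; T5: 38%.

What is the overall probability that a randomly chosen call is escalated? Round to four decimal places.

P(E) = P(E|T1)·P(T1) + P(E|T2)·P(T2) + P(E|T3)·P(T3) + P(E|T4)·P(T4) + P(E|T5)·P(T5)
      = 0.26·0.3 + 0.04·0.1 + 0.4·0.15 + 0.02·0.21 + 0.38·0.24
      = 0.078 + 0.004 + 0.06 + 0.0042 + 0.0912 = 0.2374

0.2374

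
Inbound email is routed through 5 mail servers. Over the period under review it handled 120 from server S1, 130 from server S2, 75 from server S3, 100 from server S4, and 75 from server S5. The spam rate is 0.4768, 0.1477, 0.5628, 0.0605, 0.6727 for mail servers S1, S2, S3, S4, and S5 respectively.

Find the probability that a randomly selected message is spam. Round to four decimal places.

P(S) ≈ 0.3503

Total: 120 + 130 + 75 + 100 + 75 = 500.
P(S1) = 120/500 = 0.24. P(S2) = 130/500 = 0.26. P(S3) = 75/500 = 0.15. P(S4) = 100/500 = 0.2. P(S5) = 75/500 = 0.15.
P(S) = P(S|S1)·P(S1) + P(S|S2)·P(S2) + P(S|S3)·P(S3) + P(S|S4)·P(S4) + P(S|S5)·P(S5)
      = 0.4768·0.24 + 0.1477·0.26 + 0.5628·0.15 + 0.0605·0.2 + 0.6727·0.15
      = 0.114432 + 0.038402 + 0.08442 + 0.0121 + 0.100905 = 0.350259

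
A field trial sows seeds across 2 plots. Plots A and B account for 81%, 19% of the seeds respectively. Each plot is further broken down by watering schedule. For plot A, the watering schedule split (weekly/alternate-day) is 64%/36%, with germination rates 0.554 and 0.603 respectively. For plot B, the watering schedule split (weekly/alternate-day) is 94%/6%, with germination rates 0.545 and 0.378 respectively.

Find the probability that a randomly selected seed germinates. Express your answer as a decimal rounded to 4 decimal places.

P(G|A) = 0.64·0.554 + 0.36·0.603 = 0.35456 + 0.21708 = 0.57164
P(G|B) = 0.94·0.545 + 0.06·0.378 = 0.5123 + 0.02268 = 0.53498
Then overall,
P(G) = 0.81·0.57164 + 0.19·0.53498
      = 0.4630284 + 0.1016462 = 0.5646746

P(G) ≈ 0.5647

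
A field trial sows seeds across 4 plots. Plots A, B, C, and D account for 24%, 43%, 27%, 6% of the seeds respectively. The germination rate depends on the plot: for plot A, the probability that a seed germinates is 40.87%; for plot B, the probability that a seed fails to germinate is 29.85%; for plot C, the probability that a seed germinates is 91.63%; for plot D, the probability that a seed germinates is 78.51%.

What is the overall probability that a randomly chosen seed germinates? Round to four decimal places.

P(G|B) = 1 − 0.2985 = 0.7015.
P(G) = P(G|A)·P(A) + P(G|B)·P(B) + P(G|C)·P(C) + P(G|D)·P(D)
      = 0.4087·0.24 + 0.7015·0.43 + 0.9163·0.27 + 0.7851·0.06
      = 0.098088 + 0.301645 + 0.247401 + 0.047106 = 0.69424

0.6942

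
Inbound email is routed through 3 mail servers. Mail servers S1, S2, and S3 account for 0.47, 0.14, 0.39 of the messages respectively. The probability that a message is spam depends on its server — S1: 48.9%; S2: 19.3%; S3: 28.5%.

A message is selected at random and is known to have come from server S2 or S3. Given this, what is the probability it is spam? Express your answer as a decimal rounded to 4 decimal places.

P(S|J) ≈ 0.2607

Let J = {S2, S3}.
P(J) = 0.14 + 0.39 = 0.53.
P(S ∩ J) = 0.193·0.14 + 0.285·0.39 = 0.02702 + 0.11115 = 0.13817.
P(S | J) = 0.13817 / 0.53 = 0.260698…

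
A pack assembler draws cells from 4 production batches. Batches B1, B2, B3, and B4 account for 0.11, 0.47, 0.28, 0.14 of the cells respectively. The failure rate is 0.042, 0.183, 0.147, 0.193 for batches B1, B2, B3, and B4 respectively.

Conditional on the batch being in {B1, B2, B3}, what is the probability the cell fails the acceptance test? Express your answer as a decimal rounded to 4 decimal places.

0.1532

Let S = {B1, B2, B3}.
P(S) = 0.11 + 0.47 + 0.28 = 0.86.
P(F ∩ S) = 0.042·0.11 + 0.183·0.47 + 0.147·0.28 = 0.00462 + 0.08601 + 0.04116 = 0.13179.
P(F | S) = 0.13179 / 0.86 = 0.153244…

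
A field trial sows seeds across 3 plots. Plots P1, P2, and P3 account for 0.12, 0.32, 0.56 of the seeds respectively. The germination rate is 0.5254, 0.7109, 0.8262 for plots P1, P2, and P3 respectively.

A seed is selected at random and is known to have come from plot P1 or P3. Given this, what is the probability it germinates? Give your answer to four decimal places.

Let S = {P1, P3}.
P(S) = 0.12 + 0.56 = 0.68.
P(G ∩ S) = 0.5254·0.12 + 0.8262·0.56 = 0.063048 + 0.462672 = 0.52572.
P(G | S) = 0.52572 / 0.68 = 0.773118…

0.7731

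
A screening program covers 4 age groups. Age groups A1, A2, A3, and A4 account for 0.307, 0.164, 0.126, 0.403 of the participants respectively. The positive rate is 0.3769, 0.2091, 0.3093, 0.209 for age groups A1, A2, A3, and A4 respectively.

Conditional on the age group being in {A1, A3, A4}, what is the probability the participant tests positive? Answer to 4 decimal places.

P(T|S) ≈ 0.2858

Let S = {A1, A3, A4}.
P(S) = 0.307 + 0.126 + 0.403 = 0.836.
P(T ∩ S) = 0.3769·0.307 + 0.3093·0.126 + 0.209·0.403 = 0.1157083 + 0.0389718 + 0.084227 = 0.2389071.
P(T | S) = 0.2389071 / 0.836 = 0.285774…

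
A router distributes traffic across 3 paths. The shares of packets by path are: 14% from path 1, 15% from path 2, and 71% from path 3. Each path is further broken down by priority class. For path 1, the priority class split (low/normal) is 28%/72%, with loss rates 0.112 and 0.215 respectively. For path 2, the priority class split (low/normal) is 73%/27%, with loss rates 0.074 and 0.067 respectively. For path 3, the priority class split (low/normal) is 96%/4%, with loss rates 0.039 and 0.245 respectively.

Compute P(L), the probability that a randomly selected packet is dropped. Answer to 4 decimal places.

P(L|1) = 0.28·0.112 + 0.72·0.215 = 0.03136 + 0.1548 = 0.18616
P(L|2) = 0.73·0.074 + 0.27·0.067 = 0.05402 + 0.01809 = 0.07211
P(L|3) = 0.96·0.039 + 0.04·0.245 = 0.03744 + 0.0098 = 0.04724
Then overall,
P(L) = 0.14·0.18616 + 0.15·0.07211 + 0.71·0.04724
      = 0.0260624 + 0.0108165 + 0.0335404 = 0.0704193

P(L) ≈ 0.0704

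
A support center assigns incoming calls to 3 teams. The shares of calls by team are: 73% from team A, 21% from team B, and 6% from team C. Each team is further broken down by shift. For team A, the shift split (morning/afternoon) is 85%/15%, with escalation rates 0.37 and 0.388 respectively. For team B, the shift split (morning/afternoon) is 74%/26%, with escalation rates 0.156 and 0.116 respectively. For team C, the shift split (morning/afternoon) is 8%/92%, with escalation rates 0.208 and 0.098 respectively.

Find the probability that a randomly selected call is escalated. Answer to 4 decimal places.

0.3091

P(E|A) = 0.85·0.37 + 0.15·0.388 = 0.3145 + 0.0582 = 0.3727
P(E|B) = 0.74·0.156 + 0.26·0.116 = 0.11544 + 0.03016 = 0.1456
P(E|C) = 0.08·0.208 + 0.92·0.098 = 0.01664 + 0.09016 = 0.1068
Then overall,
P(E) = 0.73·0.3727 + 0.21·0.1456 + 0.06·0.1068
      = 0.272071 + 0.030576 + 0.006408 = 0.309055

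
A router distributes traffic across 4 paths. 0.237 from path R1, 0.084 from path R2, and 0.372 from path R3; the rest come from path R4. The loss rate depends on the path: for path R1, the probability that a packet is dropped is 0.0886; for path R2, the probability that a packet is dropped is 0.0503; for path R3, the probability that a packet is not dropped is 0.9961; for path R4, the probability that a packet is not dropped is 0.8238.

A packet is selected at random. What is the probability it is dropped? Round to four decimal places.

P(L) ≈ 0.0808

P(R4) = 1 − (0.237 + 0.084 + 0.372) = 0.307.
P(L|R3) = 1 − 0.9961 = 0.0039.
P(L|R4) = 1 − 0.8238 = 0.1762.
By the law of total probability,
P(L) = P(L|R1)·P(R1) + P(L|R2)·P(R2) + P(L|R3)·P(R3) + P(L|R4)·P(R4)
      = 0.0886·0.237 + 0.0503·0.084 + 0.0039·0.372 + 0.1762·0.307
      = 0.0209982 + 0.0042252 + 0.0014508 + 0.0540934 = 0.0807676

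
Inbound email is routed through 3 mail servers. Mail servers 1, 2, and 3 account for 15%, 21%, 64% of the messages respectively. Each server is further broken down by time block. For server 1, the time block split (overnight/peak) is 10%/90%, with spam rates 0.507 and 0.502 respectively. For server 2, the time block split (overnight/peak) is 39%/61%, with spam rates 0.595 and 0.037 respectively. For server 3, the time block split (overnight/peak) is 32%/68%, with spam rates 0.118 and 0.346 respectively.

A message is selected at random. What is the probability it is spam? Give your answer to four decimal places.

0.3036

P(S|1) = 0.1·0.507 + 0.9·0.502 = 0.0507 + 0.4518 = 0.5025
P(S|2) = 0.39·0.595 + 0.61·0.037 = 0.23205 + 0.02257 = 0.25462
P(S|3) = 0.32·0.118 + 0.68·0.346 = 0.03776 + 0.23528 = 0.27304
By total probability over the outer partition,
P(S) = 0.15·0.5025 + 0.21·0.25462 + 0.64·0.27304
      = 0.075375 + 0.0534702 + 0.1747456 = 0.3035908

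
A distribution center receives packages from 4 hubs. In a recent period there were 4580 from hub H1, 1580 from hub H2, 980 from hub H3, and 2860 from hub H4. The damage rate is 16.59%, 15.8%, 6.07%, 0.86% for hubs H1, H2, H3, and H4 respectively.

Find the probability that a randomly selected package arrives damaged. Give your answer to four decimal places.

0.1094

Total: 4580 + 1580 + 980 + 2860 = 10000.
P(H1) = 4580/10000 = 0.458. P(H2) = 1580/10000 = 0.158. P(H3) = 980/10000 = 0.098. P(H4) = 2860/10000 = 0.286.
P(D) = P(D|H1)·P(H1) + P(D|H2)·P(H2) + P(D|H3)·P(H3) + P(D|H4)·P(H4)
      = 0.1659·0.458 + 0.158·0.158 + 0.0607·0.098 + 0.0086·0.286
      = 0.0759822 + 0.024964 + 0.0059486 + 0.0024596 = 0.1093544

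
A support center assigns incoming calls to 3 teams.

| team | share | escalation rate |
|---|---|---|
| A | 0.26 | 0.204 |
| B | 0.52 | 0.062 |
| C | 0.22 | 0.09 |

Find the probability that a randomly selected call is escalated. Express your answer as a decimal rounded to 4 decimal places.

0.1051

P(E) = P(E|A)·P(A) + P(E|B)·P(B) + P(E|C)·P(C)
      = 0.204·0.26 + 0.062·0.52 + 0.09·0.22
      = 0.05304 + 0.03224 + 0.0198 = 0.10508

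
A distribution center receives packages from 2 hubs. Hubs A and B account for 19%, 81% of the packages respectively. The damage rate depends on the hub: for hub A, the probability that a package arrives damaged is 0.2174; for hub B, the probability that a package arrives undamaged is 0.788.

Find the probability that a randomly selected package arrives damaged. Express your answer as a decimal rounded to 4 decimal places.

P(D|B) = 1 − 0.788 = 0.212.
P(D) = P(D|A)·P(A) + P(D|B)·P(B)
      = 0.2174·0.19 + 0.212·0.81
      = 0.041306 + 0.17172 = 0.213026

0.2130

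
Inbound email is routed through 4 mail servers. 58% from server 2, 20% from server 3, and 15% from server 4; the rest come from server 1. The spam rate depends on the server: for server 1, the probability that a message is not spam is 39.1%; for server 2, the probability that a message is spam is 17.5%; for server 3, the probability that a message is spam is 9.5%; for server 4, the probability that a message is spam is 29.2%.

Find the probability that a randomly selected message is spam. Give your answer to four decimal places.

P(1) = 1 − (0.58 + 0.2 + 0.15) = 0.07.
P(S|1) = 1 − 0.391 = 0.609.
Using total probability over the partition,
P(S) = P(S|1)·P(1) + P(S|2)·P(2) + P(S|3)·P(3) + P(S|4)·P(4)
      = 0.609·0.07 + 0.175·0.58 + 0.095·0.2 + 0.292·0.15
      = 0.04263 + 0.1015 + 0.019 + 0.0438 = 0.20693

0.2069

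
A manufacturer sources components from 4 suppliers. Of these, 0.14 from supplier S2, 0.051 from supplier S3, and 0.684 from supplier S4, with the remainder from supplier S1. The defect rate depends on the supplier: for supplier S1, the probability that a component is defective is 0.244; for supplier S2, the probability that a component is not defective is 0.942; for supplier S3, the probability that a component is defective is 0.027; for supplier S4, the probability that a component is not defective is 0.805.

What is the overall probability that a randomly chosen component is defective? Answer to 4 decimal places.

P(S1) = 1 − (0.14 + 0.051 + 0.684) = 0.125.
P(D|S2) = 1 − 0.942 = 0.058.
P(D|S4) = 1 − 0.805 = 0.195.
P(D) = P(D|S1)·P(S1) + P(D|S2)·P(S2) + P(D|S3)·P(S3) + P(D|S4)·P(S4)
      = 0.244·0.125 + 0.058·0.14 + 0.027·0.051 + 0.195·0.684
      = 0.0305 + 0.00812 + 0.001377 + 0.13338 = 0.173377

0.1734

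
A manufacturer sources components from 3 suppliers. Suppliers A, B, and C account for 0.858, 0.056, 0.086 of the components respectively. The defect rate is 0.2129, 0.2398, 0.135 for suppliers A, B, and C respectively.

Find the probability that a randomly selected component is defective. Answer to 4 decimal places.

P(D) = P(D|A)·P(A) + P(D|B)·P(B) + P(D|C)·P(C)
      = 0.2129·0.858 + 0.2398·0.056 + 0.135·0.086
      = 0.1826682 + 0.0134288 + 0.01161 = 0.207707

0.2077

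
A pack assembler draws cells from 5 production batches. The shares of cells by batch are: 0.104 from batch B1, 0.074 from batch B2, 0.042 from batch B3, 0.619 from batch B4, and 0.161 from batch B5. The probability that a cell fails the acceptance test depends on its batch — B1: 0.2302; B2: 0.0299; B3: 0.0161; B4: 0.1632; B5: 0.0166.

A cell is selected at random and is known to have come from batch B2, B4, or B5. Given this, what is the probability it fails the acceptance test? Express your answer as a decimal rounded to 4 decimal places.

P(F|S) ≈ 0.1240

Let S = {B2, B4, B5}.
P(S) = 0.074 + 0.619 + 0.161 = 0.854.
P(F ∩ S) = 0.0299·0.074 + 0.1632·0.619 + 0.0166·0.161 = 0.0022126 + 0.1010208 + 0.0026726 = 0.105906.
P(F | S) = 0.105906 / 0.854 = 0.124012…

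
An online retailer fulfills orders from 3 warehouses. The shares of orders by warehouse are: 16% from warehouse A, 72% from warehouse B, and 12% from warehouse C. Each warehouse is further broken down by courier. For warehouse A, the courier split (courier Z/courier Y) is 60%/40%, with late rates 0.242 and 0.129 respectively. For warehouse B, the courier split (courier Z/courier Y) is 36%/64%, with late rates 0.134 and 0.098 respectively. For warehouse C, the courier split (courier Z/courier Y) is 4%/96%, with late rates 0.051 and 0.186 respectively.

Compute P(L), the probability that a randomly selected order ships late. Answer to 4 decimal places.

P(L|A) = 0.6·0.242 + 0.4·0.129 = 0.1452 + 0.0516 = 0.1968
P(L|B) = 0.36·0.134 + 0.64·0.098 = 0.04824 + 0.06272 = 0.11096
P(L|C) = 0.04·0.051 + 0.96·0.186 = 0.00204 + 0.17856 = 0.1806
By total probability over the outer partition,
P(L) = 0.16·0.1968 + 0.72·0.11096 + 0.12·0.1806
      = 0.031488 + 0.0798912 + 0.021672 = 0.1330512

P(L) ≈ 0.1331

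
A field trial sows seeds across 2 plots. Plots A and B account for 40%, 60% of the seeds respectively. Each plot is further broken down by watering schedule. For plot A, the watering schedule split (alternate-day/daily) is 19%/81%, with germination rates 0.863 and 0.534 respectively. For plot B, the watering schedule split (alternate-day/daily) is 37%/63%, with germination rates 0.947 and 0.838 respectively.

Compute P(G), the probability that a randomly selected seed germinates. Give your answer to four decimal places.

0.7656

P(G|A) = 0.19·0.863 + 0.81·0.534 = 0.16397 + 0.43254 = 0.59651
P(G|B) = 0.37·0.947 + 0.63·0.838 = 0.35039 + 0.52794 = 0.87833
By total probability over the outer partition,
P(G) = 0.4·0.59651 + 0.6·0.87833
      = 0.238604 + 0.526998 = 0.765602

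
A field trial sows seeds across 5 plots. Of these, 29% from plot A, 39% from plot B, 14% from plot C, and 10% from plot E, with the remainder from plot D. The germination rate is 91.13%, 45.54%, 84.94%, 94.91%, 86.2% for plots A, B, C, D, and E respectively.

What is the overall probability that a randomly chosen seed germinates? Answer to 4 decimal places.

P(G) ≈ 0.7229

P(D) = 1 − (0.29 + 0.39 + 0.14 + 0.1) = 0.08.
P(G) = P(G|A)·P(A) + P(G|B)·P(B) + P(G|C)·P(C) + P(G|D)·P(D) + P(G|E)·P(E)
      = 0.9113·0.29 + 0.4554·0.39 + 0.8494·0.14 + 0.9491·0.08 + 0.862·0.1
      = 0.264277 + 0.177606 + 0.118916 + 0.075928 + 0.0862 = 0.722927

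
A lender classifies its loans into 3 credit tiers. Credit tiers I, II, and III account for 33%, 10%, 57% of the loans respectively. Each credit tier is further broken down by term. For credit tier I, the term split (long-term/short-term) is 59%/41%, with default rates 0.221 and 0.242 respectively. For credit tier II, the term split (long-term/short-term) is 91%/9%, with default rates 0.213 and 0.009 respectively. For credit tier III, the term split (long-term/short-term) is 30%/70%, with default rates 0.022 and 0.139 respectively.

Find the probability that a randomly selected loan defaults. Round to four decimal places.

0.1545

P(D|I) = 0.59·0.221 + 0.41·0.242 = 0.13039 + 0.09922 = 0.22961
P(D|II) = 0.91·0.213 + 0.09·0.009 = 0.19383 + 0.00081 = 0.19464
P(D|III) = 0.3·0.022 + 0.7·0.139 = 0.0066 + 0.0973 = 0.1039
Then overall,
P(D) = 0.33·0.22961 + 0.1·0.19464 + 0.57·0.1039
      = 0.0757713 + 0.019464 + 0.059223 = 0.1544583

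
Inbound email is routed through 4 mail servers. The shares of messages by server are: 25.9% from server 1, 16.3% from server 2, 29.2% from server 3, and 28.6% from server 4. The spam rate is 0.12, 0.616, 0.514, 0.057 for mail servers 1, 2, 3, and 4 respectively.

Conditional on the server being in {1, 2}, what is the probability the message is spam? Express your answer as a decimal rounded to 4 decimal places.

Let J = {1, 2}.
P(J) = 0.259 + 0.163 = 0.422.
P(S ∩ J) = 0.12·0.259 + 0.616·0.163 = 0.03108 + 0.100408 = 0.131488.
P(S | J) = 0.131488 / 0.422 = 0.311583…

0.3116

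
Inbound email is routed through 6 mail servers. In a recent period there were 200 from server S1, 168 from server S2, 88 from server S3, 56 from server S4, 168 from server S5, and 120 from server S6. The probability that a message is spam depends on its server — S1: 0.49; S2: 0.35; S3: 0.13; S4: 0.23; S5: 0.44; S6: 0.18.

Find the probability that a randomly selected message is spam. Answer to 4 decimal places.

Total: 200 + 168 + 88 + 56 + 168 + 120 = 800.
P(S1) = 200/800 = 0.25. P(S2) = 168/800 = 0.21. P(S3) = 88/800 = 0.11. P(S4) = 56/800 = 0.07. P(S5) = 168/800 = 0.21. P(S6) = 120/800 = 0.15.
Using total probability over the partition,
P(S) = P(S|S1)·P(S1) + P(S|S2)·P(S2) + P(S|S3)·P(S3) + P(S|S4)·P(S4) + P(S|S5)·P(S5) + P(S|S6)·P(S6)
      = 0.49·0.25 + 0.35·0.21 + 0.13·0.11 + 0.23·0.07 + 0.44·0.21 + 0.18·0.15
      = 0.1225 + 0.0735 + 0.0143 + 0.0161 + 0.0924 + 0.027 = 0.3458

0.3458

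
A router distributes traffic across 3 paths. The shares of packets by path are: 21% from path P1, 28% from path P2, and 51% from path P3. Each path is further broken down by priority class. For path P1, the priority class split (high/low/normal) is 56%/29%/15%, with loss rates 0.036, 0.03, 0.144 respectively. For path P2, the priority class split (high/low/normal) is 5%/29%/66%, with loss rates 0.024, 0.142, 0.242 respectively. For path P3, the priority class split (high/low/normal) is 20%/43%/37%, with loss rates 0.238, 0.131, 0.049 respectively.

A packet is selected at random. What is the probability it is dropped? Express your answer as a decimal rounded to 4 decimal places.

0.1294

P(L|P1) = 0.56·0.036 + 0.29·0.03 + 0.15·0.144 = 0.02016 + 0.0087 + 0.0216 = 0.05046
P(L|P2) = 0.05·0.024 + 0.29·0.142 + 0.66·0.242 = 0.0012 + 0.04118 + 0.15972 = 0.2021
P(L|P3) = 0.2·0.238 + 0.43·0.131 + 0.37·0.049 = 0.0476 + 0.05633 + 0.01813 = 0.12206
By total probability over the outer partition,
P(L) = 0.21·0.05046 + 0.28·0.2021 + 0.51·0.12206
      = 0.0105966 + 0.056588 + 0.0622506 = 0.1294352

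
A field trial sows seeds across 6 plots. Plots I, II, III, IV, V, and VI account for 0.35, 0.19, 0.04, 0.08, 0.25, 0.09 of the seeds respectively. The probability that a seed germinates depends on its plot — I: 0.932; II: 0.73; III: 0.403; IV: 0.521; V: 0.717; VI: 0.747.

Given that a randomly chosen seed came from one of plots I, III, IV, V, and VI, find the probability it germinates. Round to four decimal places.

Let S = {I, III, IV, V, VI}.
P(S) = 0.35 + 0.04 + 0.08 + 0.25 + 0.09 = 0.81.
P(G ∩ S) = 0.932·0.35 + 0.403·0.04 + 0.521·0.08 + 0.717·0.25 + 0.747·0.09 = 0.3262 + 0.01612 + 0.04168 + 0.17925 + 0.06723 = 0.63048.
P(G | S) = 0.63048 / 0.81 = 0.778370…

0.7784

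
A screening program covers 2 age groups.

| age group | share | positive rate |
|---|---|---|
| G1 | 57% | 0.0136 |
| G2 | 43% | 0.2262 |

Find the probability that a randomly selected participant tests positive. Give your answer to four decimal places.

0.1050

Using total probability over the partition,
P(T) = P(T|G1)·P(G1) + P(T|G2)·P(G2)
      = 0.0136·0.57 + 0.2262·0.43
      = 0.007752 + 0.097266 = 0.105018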